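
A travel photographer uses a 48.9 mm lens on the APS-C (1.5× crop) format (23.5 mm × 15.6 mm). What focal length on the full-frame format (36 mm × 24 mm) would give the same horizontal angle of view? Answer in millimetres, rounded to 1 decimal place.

Equal angle of view means equal width/f ratio, so f₂ = f₁ · (width₂/width₁) = 48.9 × 36/23.5.
f₂ = 48.9 × 1.53191 ≈ 74.911 mm.

74.9 mm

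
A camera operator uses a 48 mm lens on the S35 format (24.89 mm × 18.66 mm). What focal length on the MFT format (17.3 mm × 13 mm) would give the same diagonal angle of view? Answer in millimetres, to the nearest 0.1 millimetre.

33.4 mm

Sensor diagonal = √(24.89² + 18.66²) = √967.7077 ≈ 31.1080 mm.
Sensor diagonal = √(17.3² + 13²) = √468.2900 ≈ 21.6400 mm.
Equal angle of view means equal diagonal/f ratio, so f₂ = f₁ · (diagonal₂/diagonal₁) = 48 × 21.6400/31.1080.
f₂ = 48 × 0.69564 ≈ 33.391 mm.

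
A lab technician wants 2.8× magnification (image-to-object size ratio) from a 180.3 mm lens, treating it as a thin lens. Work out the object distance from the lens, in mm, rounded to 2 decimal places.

244.69 mm

With m = dᵢ/dₒ and 1/f = 1/dₒ + 1/dᵢ, substituting dᵢ = m·dₒ gives 1/f = (1 + 1/m)/dₒ, hence dₒ = f·(1 + 1/m).
dₒ = 180.3 × (1 + 1/2.8) = 180.3 × 1.35714 ≈ 244.693 mm.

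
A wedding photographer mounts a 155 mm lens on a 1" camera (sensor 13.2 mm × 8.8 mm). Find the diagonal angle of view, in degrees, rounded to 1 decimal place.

Sensor diagonal = √(13.2² + 8.8²) = √251.6800 ≈ 15.8644 mm.
Angle of view α = 2·arctan(d/2f) with d = 15.8644 mm and f = 155 mm.
d/2f = 0.05118; arctan(0.05118) ≈ 2.9296°, so α ≈ 5.8592°.

5.9°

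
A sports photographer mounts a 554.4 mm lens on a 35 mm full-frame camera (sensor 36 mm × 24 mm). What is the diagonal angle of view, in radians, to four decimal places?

Sensor diagonal = √(36² + 24²) = √1872.0000 ≈ 43.2666 mm.
Angle of view α = 2·arctan(d/2f) with d = 43.2666 mm and f = 554.4 mm.
d/2f = 0.03902; arctan(0.03902) ≈ 0.0390 rad, so α ≈ 0.0780 rad.

0.0780 rad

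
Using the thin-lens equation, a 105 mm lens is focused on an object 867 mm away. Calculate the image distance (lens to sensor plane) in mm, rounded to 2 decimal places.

1/dᵢ = 1/f − 1/dₒ = 1/105 − 1/867 = 0.0083704 mm⁻¹.
dᵢ = 1/0.0083704 ≈ 119.4685 mm.

119.47 mm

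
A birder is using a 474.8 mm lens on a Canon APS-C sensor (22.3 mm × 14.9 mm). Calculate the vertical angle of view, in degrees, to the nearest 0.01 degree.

1.80°

Angle of view α = 2·arctan(h/2f) with h = 14.9 mm and f = 474.8 mm.
h/2f = 0.01569; arctan(0.01569) ≈ 0.8989°, so α ≈ 1.7979°.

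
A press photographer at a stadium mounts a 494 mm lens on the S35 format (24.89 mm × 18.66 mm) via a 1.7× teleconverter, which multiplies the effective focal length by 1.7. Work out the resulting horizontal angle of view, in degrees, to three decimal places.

Effective focal length f = 494 × 1.7 = 839.8 mm.
α = 2·arctan(24.89 / (2 × 839.8)) = 2·arctan(0.01482) ≈ 1.6980°.

1.698°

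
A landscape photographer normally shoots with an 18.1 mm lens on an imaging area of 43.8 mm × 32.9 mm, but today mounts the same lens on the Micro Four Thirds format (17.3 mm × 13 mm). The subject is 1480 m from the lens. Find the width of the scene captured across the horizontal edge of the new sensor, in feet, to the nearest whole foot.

4641 ft

The focal length stays 18.1 mm; the relevant sensor dimension is now w = 17.3 mm. Object distance dₒ = 1480 m = 1.48e+06 mm.
Thin-lens field width W = w·(dₒ − f)/f = 17.3 × (1.48e+06 − 18.1)/18.1 ≈ 1414568.335 mm = 1414568.335/304.8 ft = 4640.97 ft.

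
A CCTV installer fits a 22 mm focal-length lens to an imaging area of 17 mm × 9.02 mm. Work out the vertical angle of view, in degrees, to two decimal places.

Angle of view α = 2·arctan(h/2f) with h = 9.02 mm and f = 22 mm.
h/2f = 0.20500; arctan(0.20500) ≈ 11.5851°, so α ≈ 23.1703°.

23.17°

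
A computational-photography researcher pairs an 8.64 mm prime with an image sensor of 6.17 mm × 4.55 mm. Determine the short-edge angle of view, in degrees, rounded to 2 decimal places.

29.50°

Angle of view α = 2·arctan(h/2f) with h = 4.55 mm and f = 8.64 mm.
h/2f = 0.26331; arctan(0.26331) ≈ 14.7517°, so α ≈ 29.5034°.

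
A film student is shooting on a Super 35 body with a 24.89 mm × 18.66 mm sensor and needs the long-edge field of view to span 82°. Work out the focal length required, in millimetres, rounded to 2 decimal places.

14.32 mm

From α = 2·arctan(w/2f) we get f = w / (2·tan(α/2)).
With w = 24.89 mm and α/2 = 41°, tan(α/2) ≈ 0.86929, so f ≈ 24.89 / 1.73857 ≈ 14.3163 mm.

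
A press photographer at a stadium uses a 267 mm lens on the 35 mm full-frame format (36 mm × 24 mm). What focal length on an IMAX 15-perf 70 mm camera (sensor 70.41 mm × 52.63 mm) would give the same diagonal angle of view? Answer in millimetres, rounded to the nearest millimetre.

542 mm

Sensor diagonal = √(36² + 24²) = √1872.0000 ≈ 43.2666 mm.
Sensor diagonal = √(70.41² + 52.63²) = √7727.4850 ≈ 87.9061 mm.
Equal angle of view means equal diagonal/f ratio, so f₂ = f₁ · (diagonal₂/diagonal₁) = 267 × 87.9061/43.2666.
f₂ = 267 × 2.03173 ≈ 542.472 mm.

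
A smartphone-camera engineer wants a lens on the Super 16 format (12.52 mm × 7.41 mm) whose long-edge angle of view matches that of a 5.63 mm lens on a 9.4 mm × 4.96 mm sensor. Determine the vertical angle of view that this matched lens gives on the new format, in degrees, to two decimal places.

Equal long-edge AOV ⇒ f₂ = f₁ · 12.52/9.4 = 5.63 × 1.33191 ≈ 7.4987 mm.
Vertical AOV on the new format = 2·arctan(7.41 / (2 × 7.4987)) = 2·arctan(0.49409) ≈ 52.5867°.

52.59°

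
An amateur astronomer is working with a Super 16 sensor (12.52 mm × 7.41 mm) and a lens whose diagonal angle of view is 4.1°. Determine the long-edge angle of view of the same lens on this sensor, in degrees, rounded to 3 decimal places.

3.529°

Sensor diagonal = √(12.52² + 7.41²) = √211.6585 ≈ 14.5485 mm.
From the diagonal AOV: f = 14.5485 / (2·tan(2.05°)) = 14.5485 / 0.07159 ≈ 203.2223 mm.
Long-edge AOV = 2·arctan(12.52 / (2 × 203.2223)) = 2·arctan(0.03080) ≈ 3.5287°.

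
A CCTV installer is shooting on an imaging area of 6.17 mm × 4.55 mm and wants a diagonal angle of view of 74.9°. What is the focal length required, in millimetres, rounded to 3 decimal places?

Sensor diagonal = √(6.17² + 4.55²) = √58.7714 ≈ 7.6663 mm.
From α = 2·arctan(d/2f) we get f = d / (2·tan(α/2)).
With d = 7.6663 mm and α/2 = 37.45°, tan(α/2) ≈ 0.76594, so f ≈ 7.6663 / 1.53188 ≈ 5.0045 mm.

5.004 mm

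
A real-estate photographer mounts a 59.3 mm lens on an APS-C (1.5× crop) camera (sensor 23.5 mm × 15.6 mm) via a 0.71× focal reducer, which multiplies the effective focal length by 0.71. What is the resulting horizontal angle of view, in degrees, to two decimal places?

Effective focal length f = 59.3 × 0.71 = 42.103 mm.
α = 2·arctan(23.5 / (2 × 42.103)) = 2·arctan(0.27908) ≈ 31.1864°.

31.19°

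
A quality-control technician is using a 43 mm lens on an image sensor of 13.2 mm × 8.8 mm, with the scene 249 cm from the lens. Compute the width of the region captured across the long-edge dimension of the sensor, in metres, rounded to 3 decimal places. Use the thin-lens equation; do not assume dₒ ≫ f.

0.751 m

dₒ: 249 cm = 2490 mm.
Similar triangles through the lens centre give W/dₒ = w/dᵢ; with 1/f = 1/dₒ + 1/dᵢ this gives W = w·(dₒ − f)/f.
W = 13.2 mm × (2490 − 43) / 43 = 13.2 × 56.9070 ≈ 751.172 mm = 0.751172 m.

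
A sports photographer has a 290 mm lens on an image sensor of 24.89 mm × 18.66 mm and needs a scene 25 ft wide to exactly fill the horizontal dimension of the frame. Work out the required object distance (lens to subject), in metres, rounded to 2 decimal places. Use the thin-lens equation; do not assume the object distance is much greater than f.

W: 25 ft × 304.8 mm/ft = 7620.00 mm.
Magnification m = w/W = dᵢ/dₒ; combined with 1/f = 1/dₒ + 1/dᵢ this gives dₒ = f·(1 + W/w).
dₒ = 290 mm × (1 + 7620/24.89) = 290 × 307.1470 ≈ 89072.641 mm = 89.0726 m.

89.07 m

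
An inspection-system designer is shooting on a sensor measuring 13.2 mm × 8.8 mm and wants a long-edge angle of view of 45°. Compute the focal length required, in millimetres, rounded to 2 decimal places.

15.93 mm

From α = 2·arctan(w/2f) we get f = w / (2·tan(α/2)).
With w = 13.2 mm and α/2 = 22.5°, tan(α/2) ≈ 0.41421, so f ≈ 13.2 / 0.82843 ≈ 15.9338 mm.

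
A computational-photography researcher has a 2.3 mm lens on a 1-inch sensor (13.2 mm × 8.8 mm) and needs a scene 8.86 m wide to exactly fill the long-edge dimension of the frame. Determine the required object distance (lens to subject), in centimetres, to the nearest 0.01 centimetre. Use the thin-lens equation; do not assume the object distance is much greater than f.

154.61 cm

W: 8.86 m = 8860 mm.
Magnification m = w/W = dᵢ/dₒ; combined with 1/f = 1/dₒ + 1/dᵢ this gives dₒ = f·(1 + W/w).
dₒ = 2.3 mm × (1 + 8860/13.2) = 2.3 × 672.2121 ≈ 1546.088 mm = 154.609 cm.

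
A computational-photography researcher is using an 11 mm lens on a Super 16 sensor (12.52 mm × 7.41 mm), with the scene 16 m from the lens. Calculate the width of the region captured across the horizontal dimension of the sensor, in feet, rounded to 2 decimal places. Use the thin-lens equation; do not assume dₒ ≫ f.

dₒ: 16 m = 16000 mm.
Similar triangles through the lens centre give W/dₒ = w/dᵢ; with 1/f = 1/dₒ + 1/dᵢ this gives W = w·(dₒ − f)/f.
W = 12.52 mm × (16000 − 11) / 11 = 12.52 × 1453.5455 ≈ 18198.389 mm = 18198.389/304.8 ft = 59.706 ft.

59.71 ft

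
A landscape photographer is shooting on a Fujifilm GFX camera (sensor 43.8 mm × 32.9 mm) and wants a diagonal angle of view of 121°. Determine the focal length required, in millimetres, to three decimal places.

15.497 mm

Sensor diagonal = √(43.8² + 32.9²) = √3000.8500 ≈ 54.7800 mm.
From α = 2·arctan(d/2f) we get f = d / (2·tan(α/2)).
With d = 54.7800 mm and α/2 = 60.5°, tan(α/2) ≈ 1.76749, so f ≈ 54.7800 / 3.53499 ≈ 15.4965 mm.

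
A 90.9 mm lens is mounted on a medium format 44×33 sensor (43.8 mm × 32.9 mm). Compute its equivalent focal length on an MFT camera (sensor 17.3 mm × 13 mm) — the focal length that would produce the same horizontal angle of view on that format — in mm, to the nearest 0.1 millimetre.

35.9 mm

Equal angle of view means equal width/f ratio, so f₂ = f₁ · (width₂/width₁) = 90.9 × 17.3/43.8.
f₂ = 90.9 × 0.39498 ≈ 35.903 mm.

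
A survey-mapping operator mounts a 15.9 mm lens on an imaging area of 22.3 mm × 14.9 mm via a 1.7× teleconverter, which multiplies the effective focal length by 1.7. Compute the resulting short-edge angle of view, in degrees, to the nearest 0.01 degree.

Effective focal length f = 15.9 × 1.7 = 27.03 mm.
α = 2·arctan(14.9 / (2 × 27.03)) = 2·arctan(0.27562) ≈ 30.8185°.

30.82°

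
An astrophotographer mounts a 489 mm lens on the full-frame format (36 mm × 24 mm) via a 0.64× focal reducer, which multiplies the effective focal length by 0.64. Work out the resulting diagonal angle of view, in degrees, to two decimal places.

Effective focal length f = 489 × 0.64 = 312.96 mm.
Sensor diagonal = √(36² + 24²) = √1872.0000 ≈ 43.2666 mm.
α = 2·arctan(43.267 / (2 × 312.96)) = 2·arctan(0.06912) ≈ 7.9085°.

7.91°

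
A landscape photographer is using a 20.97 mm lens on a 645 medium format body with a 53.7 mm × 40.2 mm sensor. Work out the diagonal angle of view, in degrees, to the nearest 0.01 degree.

Sensor diagonal = √(53.7² + 40.2²) = √4499.7300 ≈ 67.0800 mm.
Angle of view α = 2·arctan(d/2f) with d = 67.0800 mm and f = 20.97 mm.
d/2f = 1.59943; arctan(1.59943) ≈ 57.9854°, so α ≈ 115.9708°.

115.97°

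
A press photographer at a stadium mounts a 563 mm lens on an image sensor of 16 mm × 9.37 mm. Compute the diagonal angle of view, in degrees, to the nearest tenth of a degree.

1.9°

Sensor diagonal = √(16² + 9.37²) = √343.7969 ≈ 18.5418 mm.
Angle of view α = 2·arctan(d/2f) with d = 18.5418 mm and f = 563 mm.
d/2f = 0.01647; arctan(0.01647) ≈ 0.9434°, so α ≈ 1.8868°.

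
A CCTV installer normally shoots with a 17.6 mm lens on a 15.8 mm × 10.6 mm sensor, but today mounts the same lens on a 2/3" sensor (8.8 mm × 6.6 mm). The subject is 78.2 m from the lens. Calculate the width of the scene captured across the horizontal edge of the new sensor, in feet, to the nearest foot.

The focal length stays 17.6 mm; the relevant sensor dimension is now w = 8.8 mm. Object distance dₒ = 78.2 m = 78200 mm.
Thin-lens field width W = w·(dₒ − f)/f = 8.8 × (78200 − 17.6)/17.6 ≈ 39091.200 mm = 39091.200/304.8 ft = 128.252 ft.

128 ft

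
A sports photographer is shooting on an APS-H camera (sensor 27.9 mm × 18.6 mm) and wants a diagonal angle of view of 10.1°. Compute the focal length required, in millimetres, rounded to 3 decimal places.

189.727 mm

Sensor diagonal = √(27.9² + 18.6²) = √1124.3700 ≈ 33.5316 mm.
From α = 2·arctan(d/2f) we get f = d / (2·tan(α/2)).
With d = 33.5316 mm and α/2 = 5.05°, tan(α/2) ≈ 0.08837, so f ≈ 33.5316 / 0.17674 ≈ 189.7270 mm.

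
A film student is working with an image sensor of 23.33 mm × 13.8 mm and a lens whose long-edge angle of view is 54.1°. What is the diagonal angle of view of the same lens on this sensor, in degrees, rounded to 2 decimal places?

From the long-edge AOV: f = 23.33 / (2·tan(27.05°)) = 23.33 / 1.02125 ≈ 22.8445 mm.
Sensor diagonal = √(23.33² + 13.8²) = √734.7289 ≈ 27.1059 mm.
Diagonal AOV = 2·arctan(27.1059 / (2 × 22.8445)) = 2·arctan(0.59327) ≈ 61.3586°.

61.36°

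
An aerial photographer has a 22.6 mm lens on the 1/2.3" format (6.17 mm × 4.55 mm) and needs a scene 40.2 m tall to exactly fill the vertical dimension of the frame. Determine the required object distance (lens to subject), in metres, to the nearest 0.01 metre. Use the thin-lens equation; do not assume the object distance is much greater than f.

199.70 m

W: 40.2 m = 40200 mm.
Magnification m = h/W = dᵢ/dₒ; combined with 1/f = 1/dₒ + 1/dᵢ this gives dₒ = f·(1 + W/h).
dₒ = 22.6 mm × (1 + 40200/4.55) = 22.6 × 8836.1648 ≈ 199697.325 mm = 199.697 m.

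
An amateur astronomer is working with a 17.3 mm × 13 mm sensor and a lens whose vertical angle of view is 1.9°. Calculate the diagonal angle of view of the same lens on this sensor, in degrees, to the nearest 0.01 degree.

From the vertical AOV: f = 13 / (2·tan(0.95°)) = 13 / 0.03316 ≈ 391.9878 mm.
Sensor diagonal = √(17.3² + 13²) = √468.2900 ≈ 21.6400 mm.
Diagonal AOV = 2·arctan(21.6400 / (2 × 391.9878)) = 2·arctan(0.02760) ≈ 3.1623°.

3.16°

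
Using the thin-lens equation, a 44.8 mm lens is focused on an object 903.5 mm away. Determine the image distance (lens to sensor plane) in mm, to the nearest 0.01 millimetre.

1/dᵢ = 1/f − 1/dₒ = 1/44.8 − 1/903.5 = 0.0212146 mm⁻¹.
dᵢ = 1/0.0212146 ≈ 47.1373 mm.

47.14 mm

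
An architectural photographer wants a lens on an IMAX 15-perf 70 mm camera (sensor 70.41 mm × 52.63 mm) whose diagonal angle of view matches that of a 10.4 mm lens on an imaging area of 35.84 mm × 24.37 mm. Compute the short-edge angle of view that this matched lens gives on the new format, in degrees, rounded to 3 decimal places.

102.569°

Sensor diagonal = √(35.84² + 24.37²) = √1878.4025 ≈ 43.3405 mm.
Sensor diagonal = √(70.41² + 52.63²) = √7727.4850 ≈ 87.9061 mm.
Equal diagonal AOV ⇒ f₂ = f₁ · 87.9061/43.3405 = 10.4 × 2.02827 ≈ 21.0940 mm.
Short-edge AOV on the new format = 2·arctan(52.63 / (2 × 21.0940)) = 2·arctan(1.24751) ≈ 102.5691°.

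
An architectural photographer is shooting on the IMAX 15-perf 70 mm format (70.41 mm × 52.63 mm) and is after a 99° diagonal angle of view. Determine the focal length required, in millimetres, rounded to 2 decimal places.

Sensor diagonal = √(70.41² + 52.63²) = √7727.4850 ≈ 87.9061 mm.
From α = 2·arctan(d/2f) we get f = d / (2·tan(α/2)).
With d = 87.9061 mm and α/2 = 49.5°, tan(α/2) ≈ 1.17085, so f ≈ 87.9061 / 2.34170 ≈ 37.5395 mm.

37.54 mm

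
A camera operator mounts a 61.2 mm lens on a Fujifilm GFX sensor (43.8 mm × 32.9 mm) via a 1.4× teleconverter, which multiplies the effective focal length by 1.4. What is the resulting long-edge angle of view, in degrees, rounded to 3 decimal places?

28.676°

Effective focal length f = 61.2 × 1.4 = 85.68 mm.
α = 2·arctan(43.8 / (2 × 85.68)) = 2·arctan(0.25560) ≈ 28.6759°.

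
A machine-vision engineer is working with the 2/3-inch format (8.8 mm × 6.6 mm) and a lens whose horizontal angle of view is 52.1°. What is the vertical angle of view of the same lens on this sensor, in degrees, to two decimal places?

From the horizontal AOV: f = 8.8 / (2·tan(26.05°)) = 8.8 / 0.97763 ≈ 9.0014 mm.
Vertical AOV = 2·arctan(6.6 / (2 × 9.0014)) = 2·arctan(0.36661) ≈ 40.2669°.

40.27°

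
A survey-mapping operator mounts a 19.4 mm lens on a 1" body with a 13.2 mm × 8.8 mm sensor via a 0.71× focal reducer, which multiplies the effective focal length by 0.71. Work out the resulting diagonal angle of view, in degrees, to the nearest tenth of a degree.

59.9°

Effective focal length f = 19.4 × 0.71 = 13.774 mm.
Sensor diagonal = √(13.2² + 8.8²) = √251.6800 ≈ 15.8644 mm.
α = 2·arctan(15.864 / (2 × 13.774)) = 2·arctan(0.57588) ≈ 59.8738°.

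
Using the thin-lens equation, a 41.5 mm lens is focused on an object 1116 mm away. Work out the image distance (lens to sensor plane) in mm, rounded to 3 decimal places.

1/dᵢ = 1/f − 1/dₒ = 1/41.5 − 1/1116 = 0.0232003 mm⁻¹.
dᵢ = 1/0.0232003 ≈ 43.1028 mm.

43.103 mm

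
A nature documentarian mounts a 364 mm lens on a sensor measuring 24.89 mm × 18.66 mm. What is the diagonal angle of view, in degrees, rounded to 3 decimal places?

4.894°

Sensor diagonal = √(24.89² + 18.66²) = √967.7077 ≈ 31.1080 mm.
Angle of view α = 2·arctan(d/2f) with d = 31.1080 mm and f = 364 mm.
d/2f = 0.04273; arctan(0.04273) ≈ 2.4468°, so α ≈ 4.8936°.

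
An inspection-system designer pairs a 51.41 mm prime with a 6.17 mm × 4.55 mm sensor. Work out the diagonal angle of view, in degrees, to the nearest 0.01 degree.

8.53°

Sensor diagonal = √(6.17² + 4.55²) = √58.7714 ≈ 7.6663 mm.
Angle of view α = 2·arctan(d/2f) with d = 7.6663 mm and f = 51.41 mm.
d/2f = 0.07456; arctan(0.07456) ≈ 4.2641°, so α ≈ 8.5282°.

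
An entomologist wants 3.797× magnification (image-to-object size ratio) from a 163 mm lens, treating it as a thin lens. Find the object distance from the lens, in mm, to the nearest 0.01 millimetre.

With m = dᵢ/dₒ and 1/f = 1/dₒ + 1/dᵢ, substituting dᵢ = m·dₒ gives 1/f = (1 + 1/m)/dₒ, hence dₒ = f·(1 + 1/m).
dₒ = 163 × (1 + 1/3.797) = 163 × 1.26337 ≈ 205.929 mm.

205.93 mm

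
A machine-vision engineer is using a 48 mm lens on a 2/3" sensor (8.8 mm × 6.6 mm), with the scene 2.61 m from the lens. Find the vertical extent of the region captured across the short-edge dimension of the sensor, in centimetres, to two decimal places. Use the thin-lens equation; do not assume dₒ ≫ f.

35.23 cm

dₒ: 2.61 m = 2610 mm.
Similar triangles through the lens centre give W/dₒ = h/dᵢ; with 1/f = 1/dₒ + 1/dᵢ this gives W = h·(dₒ − f)/f.
W = 6.6 mm × (2610 − 48) / 48 = 6.6 × 53.3750 ≈ 352.275 mm = 35.2275 cm.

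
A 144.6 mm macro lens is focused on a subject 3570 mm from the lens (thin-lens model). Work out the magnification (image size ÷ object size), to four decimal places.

0.0422×

Thin lens: 1/f = 1/dₒ + 1/dᵢ → 1/dᵢ = 1/144.6 − 1/3570 = 0.0066355 mm⁻¹, so dᵢ ≈ 150.7042 mm.
Magnification m = dᵢ/dₒ = 150.7042/3570 ≈ 0.04221.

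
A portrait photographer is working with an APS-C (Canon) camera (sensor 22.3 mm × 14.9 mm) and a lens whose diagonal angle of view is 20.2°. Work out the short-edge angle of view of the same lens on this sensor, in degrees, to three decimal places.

11.303°

Sensor diagonal = √(22.3² + 14.9²) = √719.3000 ≈ 26.8198 mm.
From the diagonal AOV: f = 26.8198 / (2·tan(10.1°)) = 26.8198 / 0.35625 ≈ 75.2827 mm.
Short-edge AOV = 2·arctan(14.9 / (2 × 75.2827)) = 2·arctan(0.09896) ≈ 11.3032°.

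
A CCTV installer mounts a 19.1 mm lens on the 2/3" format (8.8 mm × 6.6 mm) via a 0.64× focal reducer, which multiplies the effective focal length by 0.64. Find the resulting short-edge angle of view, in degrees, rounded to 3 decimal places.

30.215°

Effective focal length f = 19.1 × 0.64 = 12.224 mm.
α = 2·arctan(6.6 / (2 × 12.224)) = 2·arctan(0.26996) ≈ 30.2150°.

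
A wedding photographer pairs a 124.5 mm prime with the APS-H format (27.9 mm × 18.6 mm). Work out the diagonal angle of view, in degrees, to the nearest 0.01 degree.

Sensor diagonal = √(27.9² + 18.6²) = √1124.3700 ≈ 33.5316 mm.
Angle of view α = 2·arctan(d/2f) with d = 33.5316 mm and f = 124.5 mm.
d/2f = 0.13467; arctan(0.13467) ≈ 7.6696°, so α ≈ 15.3392°.

15.34°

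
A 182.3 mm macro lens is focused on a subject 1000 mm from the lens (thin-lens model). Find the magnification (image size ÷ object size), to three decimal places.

0.223×

Thin lens: 1/f = 1/dₒ + 1/dᵢ → 1/dᵢ = 1/182.3 − 1/1000 = 0.0044855 mm⁻¹, so dᵢ ≈ 222.9424 mm.
Magnification m = dᵢ/dₒ = 222.9424/1000 ≈ 0.22294.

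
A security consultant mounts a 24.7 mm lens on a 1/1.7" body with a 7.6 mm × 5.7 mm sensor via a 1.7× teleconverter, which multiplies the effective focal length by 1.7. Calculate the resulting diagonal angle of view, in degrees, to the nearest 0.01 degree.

Effective focal length f = 24.7 × 1.7 = 41.99 mm.
Sensor diagonal = √(7.6² + 5.7²) = √90.2500 ≈ 9.5000 mm.
α = 2·arctan(9.500 / (2 × 41.99)) = 2·arctan(0.11312) ≈ 12.9080°.

12.91°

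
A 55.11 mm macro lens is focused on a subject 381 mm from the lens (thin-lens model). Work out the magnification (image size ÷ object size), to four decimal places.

Thin lens: 1/f = 1/dₒ + 1/dᵢ → 1/dᵢ = 1/55.11 − 1/381 = 0.0155209 mm⁻¹, so dᵢ ≈ 64.4294 mm.
Magnification m = dᵢ/dₒ = 64.4294/381 ≈ 0.16911.

0.1691×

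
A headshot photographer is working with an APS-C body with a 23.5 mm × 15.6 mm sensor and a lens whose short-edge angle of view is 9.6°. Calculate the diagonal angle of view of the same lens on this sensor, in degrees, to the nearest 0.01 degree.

From the short-edge AOV: f = 15.6 / (2·tan(4.8°)) = 15.6 / 0.16794 ≈ 92.8877 mm.
Sensor diagonal = √(23.5² + 15.6²) = √795.6100 ≈ 28.2066 mm.
Diagonal AOV = 2·arctan(28.2066 / (2 × 92.8877)) = 2·arctan(0.15183) ≈ 17.2667°.

17.27°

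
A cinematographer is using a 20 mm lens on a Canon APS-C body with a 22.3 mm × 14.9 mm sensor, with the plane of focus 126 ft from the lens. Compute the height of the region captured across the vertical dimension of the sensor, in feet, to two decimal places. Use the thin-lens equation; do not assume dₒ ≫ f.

dₒ: 126 ft × 304.8 mm/ft = 38404.80 mm.
Similar triangles through the lens centre give W/dₒ = h/dᵢ; with 1/f = 1/dₒ + 1/dᵢ this gives W = h·(dₒ − f)/f.
W = 14.9 mm × (38404.8 − 20) / 20 = 14.9 × 1919.2399 ≈ 28596.675 mm = 28596.675/304.8 ft = 93.8211 ft.

93.82 ft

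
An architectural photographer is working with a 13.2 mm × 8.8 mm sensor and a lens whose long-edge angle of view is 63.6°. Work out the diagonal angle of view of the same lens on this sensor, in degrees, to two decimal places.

73.39°

From the long-edge AOV: f = 13.2 / (2·tan(31.8°)) = 13.2 / 1.24005 ≈ 10.6447 mm.
Sensor diagonal = √(13.2² + 8.8²) = √251.6800 ≈ 15.8644 mm.
Diagonal AOV = 2·arctan(15.8644 / (2 × 10.6447)) = 2·arctan(0.74518) ≈ 73.3854°.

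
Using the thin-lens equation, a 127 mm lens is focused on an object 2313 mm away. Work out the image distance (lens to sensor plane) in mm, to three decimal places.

134.378 mm

1/dᵢ = 1/f − 1/dₒ = 1/127 − 1/2313 = 0.0074417 mm⁻¹.
dᵢ = 1/0.0074417 ≈ 134.3783 mm.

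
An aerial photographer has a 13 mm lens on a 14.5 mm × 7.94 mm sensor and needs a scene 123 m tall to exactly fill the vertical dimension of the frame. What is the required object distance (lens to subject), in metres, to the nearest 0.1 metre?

201.4 m

W: 123 m = 123000 mm.
Magnification m = h/W = dᵢ/dₒ; combined with 1/f = 1/dₒ + 1/dᵢ this gives dₒ = f·(1 + W/h).
dₒ = 13 mm × (1 + 123000/7.94) = 13 × 15492.1839 ≈ 201398.390 mm = 201.398 m.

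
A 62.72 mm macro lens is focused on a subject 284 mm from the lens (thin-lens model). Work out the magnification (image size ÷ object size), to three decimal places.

0.283×

Thin lens: 1/f = 1/dₒ + 1/dᵢ → 1/dᵢ = 1/62.72 − 1/284 = 0.0124228 mm⁻¹, so dᵢ ≈ 80.4975 mm.
Magnification m = dᵢ/dₒ = 80.4975/284 ≈ 0.28344.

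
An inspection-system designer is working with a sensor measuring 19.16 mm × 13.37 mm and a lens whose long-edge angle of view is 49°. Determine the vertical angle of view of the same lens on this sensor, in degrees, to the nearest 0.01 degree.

35.28°

From the long-edge AOV: f = 19.16 / (2·tan(24.5°)) = 19.16 / 0.91145 ≈ 21.0214 mm.
Vertical AOV = 2·arctan(13.37 / (2 × 21.0214)) = 2·arctan(0.31801) ≈ 35.2823°.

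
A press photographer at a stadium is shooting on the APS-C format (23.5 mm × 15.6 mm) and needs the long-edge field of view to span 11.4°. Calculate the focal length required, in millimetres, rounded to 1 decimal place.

117.7 mm

From α = 2·arctan(w/2f) we get f = w / (2·tan(α/2)).
With w = 23.5 mm and α/2 = 5.7°, tan(α/2) ≈ 0.09981, so f ≈ 23.5 / 0.19963 ≈ 117.7198 mm.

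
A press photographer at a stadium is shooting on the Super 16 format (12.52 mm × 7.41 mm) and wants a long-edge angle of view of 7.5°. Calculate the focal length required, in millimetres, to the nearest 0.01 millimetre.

From α = 2·arctan(w/2f) we get f = w / (2·tan(α/2)).
With w = 12.52 mm and α/2 = 3.75°, tan(α/2) ≈ 0.06554, so f ≈ 12.52 / 0.13109 ≈ 95.5091 mm.

95.51 mm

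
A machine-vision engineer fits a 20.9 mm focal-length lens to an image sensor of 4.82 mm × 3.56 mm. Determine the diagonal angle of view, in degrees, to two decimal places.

Sensor diagonal = √(4.82² + 3.56²) = √35.9060 ≈ 5.9922 mm.
Angle of view α = 2·arctan(d/2f) with d = 5.9922 mm and f = 20.9 mm.
d/2f = 0.14335; arctan(0.14335) ≈ 8.1580°, so α ≈ 16.3159°.

16.32°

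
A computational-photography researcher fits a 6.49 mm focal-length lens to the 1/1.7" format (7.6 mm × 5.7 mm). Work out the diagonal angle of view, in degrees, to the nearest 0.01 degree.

72.40°

Sensor diagonal = √(7.6² + 5.7²) = √90.2500 ≈ 9.5000 mm.
Angle of view α = 2·arctan(d/2f) with d = 9.5000 mm and f = 6.49 mm.
d/2f = 0.73190; arctan(0.73190) ≈ 36.2002°, so α ≈ 72.4004°.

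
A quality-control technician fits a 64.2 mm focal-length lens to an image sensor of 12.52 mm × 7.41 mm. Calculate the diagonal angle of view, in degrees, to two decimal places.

12.93°

Sensor diagonal = √(12.52² + 7.41²) = √211.6585 ≈ 14.5485 mm.
Angle of view α = 2·arctan(d/2f) with d = 14.5485 mm and f = 64.2 mm.
d/2f = 0.11331; arctan(0.11331) ≈ 6.4644°, so α ≈ 12.9288°.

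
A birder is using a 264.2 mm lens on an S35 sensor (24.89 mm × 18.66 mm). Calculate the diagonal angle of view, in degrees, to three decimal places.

Sensor diagonal = √(24.89² + 18.66²) = √967.7077 ≈ 31.1080 mm.
Angle of view α = 2·arctan(d/2f) with d = 31.1080 mm and f = 264.2 mm.
d/2f = 0.05887; arctan(0.05887) ≈ 3.3692°, so α ≈ 6.7385°.

6.738°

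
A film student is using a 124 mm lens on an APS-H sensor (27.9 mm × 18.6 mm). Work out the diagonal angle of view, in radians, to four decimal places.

Sensor diagonal = √(27.9² + 18.6²) = √1124.3700 ≈ 33.5316 mm.
Angle of view α = 2·arctan(d/2f) with d = 33.5316 mm and f = 124 mm.
d/2f = 0.13521; arctan(0.13521) ≈ 0.1344 rad, so α ≈ 0.2688 rad.

0.2688 rad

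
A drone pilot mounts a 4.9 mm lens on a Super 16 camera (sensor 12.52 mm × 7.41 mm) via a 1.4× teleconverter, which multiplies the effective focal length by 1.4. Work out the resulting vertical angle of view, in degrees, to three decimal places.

56.746°

Effective focal length f = 4.9 × 1.4 = 6.86 mm.
α = 2·arctan(7.41 / (2 × 6.86)) = 2·arctan(0.54009) ≈ 56.7459°.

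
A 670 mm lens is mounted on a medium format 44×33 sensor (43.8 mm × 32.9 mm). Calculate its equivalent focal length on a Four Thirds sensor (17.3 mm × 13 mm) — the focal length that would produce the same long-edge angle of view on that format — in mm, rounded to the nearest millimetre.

Equal angle of view means equal width/f ratio, so f₂ = f₁ · (width₂/width₁) = 670 × 17.3/43.8.
f₂ = 670 × 0.39498 ≈ 264.635 mm.

265 mm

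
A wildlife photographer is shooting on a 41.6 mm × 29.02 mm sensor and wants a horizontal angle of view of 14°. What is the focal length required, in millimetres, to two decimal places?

From α = 2·arctan(w/2f) we get f = w / (2·tan(α/2)).
With w = 41.6 mm and α/2 = 7°, tan(α/2) ≈ 0.12278, so f ≈ 41.6 / 0.24557 ≈ 169.4024 mm.

169.40 mm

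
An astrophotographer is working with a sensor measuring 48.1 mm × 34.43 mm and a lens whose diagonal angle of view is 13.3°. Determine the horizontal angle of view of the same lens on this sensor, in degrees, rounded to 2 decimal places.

10.83°

Sensor diagonal = √(48.1² + 34.43²) = √3499.0349 ≈ 59.1526 mm.
From the diagonal AOV: f = 59.1526 / (2·tan(6.65°)) = 59.1526 / 0.23318 ≈ 253.6815 mm.
Horizontal AOV = 2·arctan(48.1 / (2 × 253.6815)) = 2·arctan(0.09480) ≈ 10.8314°.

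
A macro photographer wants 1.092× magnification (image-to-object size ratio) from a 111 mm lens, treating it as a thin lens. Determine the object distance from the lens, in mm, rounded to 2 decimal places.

212.65 mm

With m = dᵢ/dₒ and 1/f = 1/dₒ + 1/dᵢ, substituting dᵢ = m·dₒ gives 1/f = (1 + 1/m)/dₒ, hence dₒ = f·(1 + 1/m).
dₒ = 111 × (1 + 1/1.092) = 111 × 1.91575 ≈ 212.648 mm.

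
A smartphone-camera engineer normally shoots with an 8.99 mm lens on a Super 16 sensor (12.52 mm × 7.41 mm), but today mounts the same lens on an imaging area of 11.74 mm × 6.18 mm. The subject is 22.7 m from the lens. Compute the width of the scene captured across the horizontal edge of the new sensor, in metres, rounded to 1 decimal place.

The focal length stays 8.99 mm; the relevant sensor dimension is now w = 11.74 mm. Object distance dₒ = 22.7 m = 22700 mm.
Thin-lens field width W = w·(dₒ − f)/f = 11.74 × (22700 − 8.99)/8.99 ≈ 29632.086 mm = 29.6321 m.

29.6 m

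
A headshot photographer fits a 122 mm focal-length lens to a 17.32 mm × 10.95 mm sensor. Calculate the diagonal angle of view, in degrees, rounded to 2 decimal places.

9.60°

Sensor diagonal = √(17.32² + 10.95²) = √419.8849 ≈ 20.4911 mm.
Angle of view α = 2·arctan(d/2f) with d = 20.4911 mm and f = 122 mm.
d/2f = 0.08398; arctan(0.08398) ≈ 4.8004°, so α ≈ 9.6009°.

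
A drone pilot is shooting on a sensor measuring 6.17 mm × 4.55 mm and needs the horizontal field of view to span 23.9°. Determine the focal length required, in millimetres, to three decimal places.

From α = 2·arctan(w/2f) we get f = w / (2·tan(α/2)).
With w = 6.17 mm and α/2 = 11.95°, tan(α/2) ≈ 0.21164, so f ≈ 6.17 / 0.42329 ≈ 14.5763 mm.

14.576 mm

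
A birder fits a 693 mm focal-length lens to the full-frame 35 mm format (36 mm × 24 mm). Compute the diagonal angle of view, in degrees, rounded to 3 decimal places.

Sensor diagonal = √(36² + 24²) = √1872.0000 ≈ 43.2666 mm.
Angle of view α = 2·arctan(d/2f) with d = 43.2666 mm and f = 693 mm.
d/2f = 0.03122; arctan(0.03122) ≈ 1.7880°, so α ≈ 3.5760°.

3.576°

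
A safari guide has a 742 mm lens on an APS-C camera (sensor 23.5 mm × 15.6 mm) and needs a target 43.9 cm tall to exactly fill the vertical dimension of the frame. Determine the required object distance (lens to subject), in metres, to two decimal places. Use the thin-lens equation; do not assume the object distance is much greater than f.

21.62 m

W: 43.9 cm = 439 mm.
Magnification m = h/W = dᵢ/dₒ; combined with 1/f = 1/dₒ + 1/dᵢ this gives dₒ = f·(1 + W/h).
dₒ = 742 mm × (1 + 439/15.6) = 742 × 29.1410 ≈ 21622.641 mm = 21.6226 m.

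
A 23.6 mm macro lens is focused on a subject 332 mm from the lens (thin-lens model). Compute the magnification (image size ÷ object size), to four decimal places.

0.0765×

Thin lens: 1/f = 1/dₒ + 1/dᵢ → 1/dᵢ = 1/23.6 − 1/332 = 0.0393608 mm⁻¹, so dᵢ ≈ 25.4060 mm.
Magnification m = dᵢ/dₒ = 25.4060/332 ≈ 0.07652.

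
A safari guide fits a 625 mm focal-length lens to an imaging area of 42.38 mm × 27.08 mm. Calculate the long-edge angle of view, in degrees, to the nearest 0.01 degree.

Angle of view α = 2·arctan(w/2f) with w = 42.38 mm and f = 625 mm.
w/2f = 0.03390; arctan(0.03390) ≈ 1.9418°, so α ≈ 3.8836°.

3.88°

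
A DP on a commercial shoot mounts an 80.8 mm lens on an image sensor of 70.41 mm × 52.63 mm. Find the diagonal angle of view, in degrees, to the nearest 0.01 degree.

Sensor diagonal = √(70.41² + 52.63²) = √7727.4850 ≈ 87.9061 mm.
Angle of view α = 2·arctan(d/2f) with d = 87.9061 mm and f = 80.8 mm.
d/2f = 0.54397; arctan(0.54397) ≈ 28.5450°, so α ≈ 57.0900°.

57.09°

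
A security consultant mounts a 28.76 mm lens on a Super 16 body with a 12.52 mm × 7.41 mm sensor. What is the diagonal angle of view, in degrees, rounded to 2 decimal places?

Sensor diagonal = √(12.52² + 7.41²) = √211.6585 ≈ 14.5485 mm.
Angle of view α = 2·arctan(d/2f) with d = 14.5485 mm and f = 28.76 mm.
d/2f = 0.25293; arctan(0.25293) ≈ 14.1941°, so α ≈ 28.3882°.

28.39°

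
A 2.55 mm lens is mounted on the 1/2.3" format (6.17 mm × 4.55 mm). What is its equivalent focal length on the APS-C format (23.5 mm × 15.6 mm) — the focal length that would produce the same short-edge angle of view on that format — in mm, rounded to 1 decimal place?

8.7 mm

Equal angle of view means equal height/f ratio, so f₂ = f₁ · (height₂/height₁) = 2.55 × 15.6/4.55.
f₂ = 2.55 × 3.42857 ≈ 8.743 mm.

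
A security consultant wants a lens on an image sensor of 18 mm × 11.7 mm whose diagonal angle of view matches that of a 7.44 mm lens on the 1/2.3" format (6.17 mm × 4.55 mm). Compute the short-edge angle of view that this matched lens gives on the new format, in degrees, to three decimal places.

Sensor diagonal = √(6.17² + 4.55²) = √58.7714 ≈ 7.6663 mm.
Sensor diagonal = √(18² + 11.7²) = √460.8900 ≈ 21.4683 mm.
Equal diagonal AOV ⇒ f₂ = f₁ · 21.4683/7.6663 = 7.44 × 2.80037 ≈ 20.8348 mm.
Short-edge AOV on the new format = 2·arctan(11.7 / (2 × 20.8348)) = 2·arctan(0.28078) ≈ 31.3674°.

31.367°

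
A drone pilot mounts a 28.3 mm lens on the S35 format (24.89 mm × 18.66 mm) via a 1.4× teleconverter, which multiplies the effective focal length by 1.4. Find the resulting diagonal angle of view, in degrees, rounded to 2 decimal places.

Effective focal length f = 28.3 × 1.4 = 39.62 mm.
Sensor diagonal = √(24.89² + 18.66²) = √967.7077 ≈ 31.1080 mm.
α = 2·arctan(31.108 / (2 × 39.62)) = 2·arctan(0.39258) ≈ 42.8679°.

42.87°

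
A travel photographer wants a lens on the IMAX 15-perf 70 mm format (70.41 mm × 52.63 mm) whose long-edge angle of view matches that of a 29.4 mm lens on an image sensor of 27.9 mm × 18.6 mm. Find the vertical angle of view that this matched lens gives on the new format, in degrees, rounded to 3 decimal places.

39.056°

Equal long-edge AOV ⇒ f₂ = f₁ · 70.41/27.9 = 29.4 × 2.52366 ≈ 74.1955 mm.
Vertical AOV on the new format = 2·arctan(52.63 / (2 × 74.1955)) = 2·arctan(0.35467) ≈ 39.0563°.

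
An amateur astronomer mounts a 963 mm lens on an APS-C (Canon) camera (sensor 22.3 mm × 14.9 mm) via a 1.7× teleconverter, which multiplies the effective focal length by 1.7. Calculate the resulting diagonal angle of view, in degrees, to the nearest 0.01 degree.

0.94°

Effective focal length f = 963 × 1.7 = 1637.1 mm.
Sensor diagonal = √(22.3² + 14.9²) = √719.3000 ≈ 26.8198 mm.
α = 2·arctan(26.820 / (2 × 1637.1)) = 2·arctan(0.00819) ≈ 0.9386°.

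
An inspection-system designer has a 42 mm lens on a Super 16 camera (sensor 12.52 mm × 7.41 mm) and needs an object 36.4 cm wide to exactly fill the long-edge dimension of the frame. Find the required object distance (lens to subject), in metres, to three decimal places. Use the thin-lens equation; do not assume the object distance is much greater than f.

1.263 m

W: 36.4 cm = 364 mm.
Magnification m = w/W = dᵢ/dₒ; combined with 1/f = 1/dₒ + 1/dᵢ this gives dₒ = f·(1 + W/w).
dₒ = 42 mm × (1 + 364/12.52) = 42 × 30.0735 ≈ 1263.086 mm = 1.26309 m.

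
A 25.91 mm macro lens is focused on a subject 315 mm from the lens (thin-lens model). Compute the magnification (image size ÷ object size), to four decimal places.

Thin lens: 1/f = 1/dₒ + 1/dᵢ → 1/dᵢ = 1/25.91 − 1/315 = 0.0354205 mm⁻¹, so dᵢ ≈ 28.2322 mm.
Magnification m = dᵢ/dₒ = 28.2322/315 ≈ 0.08963.

0.0896×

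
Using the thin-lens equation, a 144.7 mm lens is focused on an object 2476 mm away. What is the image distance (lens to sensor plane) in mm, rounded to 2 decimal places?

153.68 mm

1/dᵢ = 1/f − 1/dₒ = 1/144.7 − 1/2476 = 0.0065070 mm⁻¹.
dᵢ = 1/0.0065070 ≈ 153.6813 mm.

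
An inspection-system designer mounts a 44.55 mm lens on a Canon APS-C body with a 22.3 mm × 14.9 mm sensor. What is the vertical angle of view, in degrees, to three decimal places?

Angle of view α = 2·arctan(h/2f) with h = 14.9 mm and f = 44.55 mm.
h/2f = 0.16723; arctan(0.16723) ≈ 9.4936°, so α ≈ 18.9872°.

18.987°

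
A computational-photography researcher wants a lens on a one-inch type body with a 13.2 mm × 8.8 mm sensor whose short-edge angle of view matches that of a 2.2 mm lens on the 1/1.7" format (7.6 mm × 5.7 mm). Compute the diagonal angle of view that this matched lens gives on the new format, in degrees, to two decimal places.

133.64°

Equal short-edge AOV ⇒ f₂ = f₁ · 8.8/5.7 = 2.2 × 1.54386 ≈ 3.3965 mm.
Sensor diagonal = √(13.2² + 8.8²) = √251.6800 ≈ 15.8644 mm.
Diagonal AOV on the new format = 2·arctan(15.8644 / (2 × 3.3965)) = 2·arctan(2.33541) ≈ 133.6398°.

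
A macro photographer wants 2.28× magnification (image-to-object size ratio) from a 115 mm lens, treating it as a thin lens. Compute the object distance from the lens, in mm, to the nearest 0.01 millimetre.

With m = dᵢ/dₒ and 1/f = 1/dₒ + 1/dᵢ, substituting dᵢ = m·dₒ gives 1/f = (1 + 1/m)/dₒ, hence dₒ = f·(1 + 1/m).
dₒ = 115 × (1 + 1/2.28) = 115 × 1.43860 ≈ 165.439 mm.

165.44 mm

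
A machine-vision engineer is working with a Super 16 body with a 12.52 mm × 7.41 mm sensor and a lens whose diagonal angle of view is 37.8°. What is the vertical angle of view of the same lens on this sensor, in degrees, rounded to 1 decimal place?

19.8°

Sensor diagonal = √(12.52² + 7.41²) = √211.6585 ≈ 14.5485 mm.
From the diagonal AOV: f = 14.5485 / (2·tan(18.9°)) = 14.5485 / 0.68475 ≈ 21.2463 mm.
Vertical AOV = 2·arctan(7.41 / (2 × 21.2463)) = 2·arctan(0.17438) ≈ 19.7839°.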